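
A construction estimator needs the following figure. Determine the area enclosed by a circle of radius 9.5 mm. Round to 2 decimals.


Shape: circle
Radius r = 9.5 mm
Formula: A = pi * r^2
r^2 = 9.5^2 = 90.25
A = pi * 90.25
A = 283.53
283.53 mm^2


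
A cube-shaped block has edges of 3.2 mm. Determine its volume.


Shape: cube
Side s = 3.2 mm
Formula: V = s^3
V = 3.2 * 3.2 * 3.2
V = 10.24 * 3.2
V = 32.768
32.768 mm^3


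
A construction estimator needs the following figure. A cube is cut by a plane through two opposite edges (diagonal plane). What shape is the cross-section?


Solid: cube
Cutting plane: through two opposite edges (diagonal plane)
Visualize the intersection of the plane with the solid's surface.
The boundary of the cut region is a rectangle.
rectangle


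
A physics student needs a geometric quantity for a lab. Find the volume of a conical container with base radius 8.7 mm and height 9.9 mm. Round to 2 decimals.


Shape: cone
Radius r = 8.7 mm, Height h = 9.9 mm
Formula: V = (1/3) * pi * r^2 * h
r^2 = 75.69
pi * r^2 * h = pi * 75.69 * 9.9 = 749.331 * pi
V = 749.331 * pi / 3
V = 784.7
784.7 mm^3


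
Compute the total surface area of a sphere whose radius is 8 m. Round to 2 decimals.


Shape: sphere
Radius r = 8 m
Formula: SA = 4 * pi * r^2
r^2 = 64
SA = 4 * pi * 64
SA = 256 * pi
SA = 804.25
804.25 m^2


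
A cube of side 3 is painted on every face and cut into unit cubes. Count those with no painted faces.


Large cube: 3 x 3 x 3, cut into unit cubes.
n = 3, so n - 2 = 1
Unpainted cubes form the interior (n - 2)^3 block.
(n - 2)^3 = 1^3 = 1
1 unit cubes


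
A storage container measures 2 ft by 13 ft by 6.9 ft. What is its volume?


Shape: rectangular prism
l = 2 ft, w = 13 ft, h = 6.9 ft
Formula: V = l * w * h
V = 2 * 13 * 6.9
V = 26 * 6.9
V = 179.4
179.4 ft^3


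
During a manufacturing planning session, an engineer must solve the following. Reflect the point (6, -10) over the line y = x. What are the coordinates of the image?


Transformation: reflection
Original point: (6, -10)
Rule for reflection over y = x: (x, y) -> (y, x)
Apply: (6, -10) -> (-10, 6)
(-10, 6)


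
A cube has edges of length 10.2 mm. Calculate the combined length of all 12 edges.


Shape: cube
Side s = 10.2 mm
A cube has 12 edges, all equal.
Formula: total edge length = 12 * s
Total = 12 * 10.2
Total = 122.4
122.4 mm


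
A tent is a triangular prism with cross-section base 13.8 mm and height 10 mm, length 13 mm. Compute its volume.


Shape: triangular prism
Triangle base = 13.8 mm, triangle height = 10 mm, prism length L = 13 mm
Formula: V = (1/2 * b * h_tri) * L
Cross-section area = 0.5 * 13.8 * 10 = 69
V = 69 * 13
V = 897
897 mm^3


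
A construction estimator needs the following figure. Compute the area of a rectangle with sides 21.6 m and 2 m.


Shape: rectangle
Length l = 21.6 m, Width w = 2 m
Formula: A = l * w
A = 21.6 * 2
A = 43.2
43.2 m^2


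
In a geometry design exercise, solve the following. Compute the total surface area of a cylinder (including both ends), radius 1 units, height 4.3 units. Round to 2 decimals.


Shape: closed cylinder
Radius r = 1 units, Height h = 4.3 units
Formula: SA = 2*pi*r^2 + 2*pi*r*h = 2*pi*r*(r + h)
r + h = 5.3
2 * r * (r + h) = 2 * 1 * 5.3 = 10.6
SA = 10.6 * pi
SA = 33.3
33.3 units^2


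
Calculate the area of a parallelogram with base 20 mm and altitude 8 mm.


Shape: parallelogram
Base b = 20 mm, Height h = 8 mm
Formula: A = b * h
A = 20 * 8
A = 160
160 mm^2


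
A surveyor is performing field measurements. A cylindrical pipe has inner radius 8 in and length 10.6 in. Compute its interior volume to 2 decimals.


Shape: cylinder
Radius r = 8 in, Height h = 10.6 in
Formula: V = pi * r^2 * h
r^2 = 64
V = pi * 64 * 10.6
V = 678.4 * pi
V = 2131.26
2131.26 in^3


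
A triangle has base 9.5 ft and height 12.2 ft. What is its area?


Shape: triangle
Base b = 9.5 ft, Height h = 12.2 ft
Formula: A = (1/2) * b * h
A = 0.5 * 9.5 * 12.2
A = 0.5 * 115.9
A = 57.95
57.95 ft^2


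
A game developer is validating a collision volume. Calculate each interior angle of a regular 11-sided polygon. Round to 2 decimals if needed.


Shape: regular hendecagon (11 sides)
Formula: interior angle = (n - 2) * 180 / n
(n - 2) = 9
(n - 2) * 180 = 1620
angle = 1620 / 11
angle = 147.27
147.27 degrees


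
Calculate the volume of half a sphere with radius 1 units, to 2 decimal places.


Shape: hemisphere (half of a sphere)
Radius r = 1 units
Formula: V = (1/2) * (4/3) * pi * r^3 = (2/3) * pi * r^3
r^3 = 1
(2/3) * 1 = 0.666667
V = 0.666667 * pi
V = 2.09
2.09 units^3


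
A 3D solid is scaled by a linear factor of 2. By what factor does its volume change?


Linear scale factor k = 2
Rule: under a linear scaling by k, volumes scale by k^3.
k^3 = 2 * 2 * 2
k^3 = 4 * 2
k^3 = 8
Volume scales by a factor of 8.
8 (dimensionless)


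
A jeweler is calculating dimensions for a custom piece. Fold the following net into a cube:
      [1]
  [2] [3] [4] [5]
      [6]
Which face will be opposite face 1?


Net: cross layout. Take square 3 as the base (bottom).
Fold the four squares in the horizontal row up around 3: 2 -> left, 4 -> right, 5 wraps to the top.
Fold 1 and 6 up from 3: 1 -> back, 6 -> front.
Opposite pairs are therefore: (1, 6), (2, 4), (3, 5).
Face 1 is opposite face 6.
face 6


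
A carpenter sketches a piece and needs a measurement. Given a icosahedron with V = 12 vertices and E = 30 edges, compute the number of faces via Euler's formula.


Polyhedron: icosahedron
Euler's formula for convex polyhedra: V - E + F = 2
Given: V = 12 vertices and E = 30 edges
Solve for F:
F = 2 + E - V = 2 + 30 - 12 = 20
20 faces


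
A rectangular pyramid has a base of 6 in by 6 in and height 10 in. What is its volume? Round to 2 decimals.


Shape: rectangular pyramid
Base: 6 in x 6 in, Height h = 10 in
Formula: V = (1/3) * base_area * h
base_area = 6 * 6 = 36
base_area * h = 36 * 10 = 360
V = 360 / 3
V = 120
120 in^3


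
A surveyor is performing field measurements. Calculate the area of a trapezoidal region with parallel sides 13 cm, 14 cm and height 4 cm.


Shape: trapezoid
Parallel sides a = 13 cm, b = 14 cm; Height h = 4 cm
Formula: A = (a + b) * h / 2
a + b = 13 + 14 = 27
A = 27 * 4 / 2
A = 108 / 2
A = 54
54 cm^2


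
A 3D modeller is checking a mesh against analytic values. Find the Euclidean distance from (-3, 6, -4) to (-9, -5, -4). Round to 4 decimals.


3D distance between two points
P1 = (-3, 6, -4), P2 = (-9, -5, -4)
Formula: d = sqrt((x2-x1)^2 + (y2-y1)^2 + (z2-z1)^2)
dx = -9 - -3 = -6
dy = -5 - 6 = -11
dz = -4 - -4 = 0
dx^2 + dy^2 + dz^2 = 36 + 121 + 0 = 157
d = sqrt(157)
d = 12.53
12.53 units


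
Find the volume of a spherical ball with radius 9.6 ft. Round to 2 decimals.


Shape: sphere
Radius r = 9.6 ft
Formula: V = (4/3) * pi * r^3
r^3 = 884.736
(4/3) * 884.736 = 1179.648
V = 1179.648 * pi
V = 3705.97
3705.97 ft^3


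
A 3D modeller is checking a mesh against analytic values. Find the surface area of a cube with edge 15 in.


Shape: cube
Side s = 15 in
A cube has 6 square faces.
Formula: SA = 6 * s^2
s^2 = 225
SA = 6 * 225
SA = 1350
1350 in^2


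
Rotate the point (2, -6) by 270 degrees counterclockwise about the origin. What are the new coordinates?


Transformation: rotation about the origin
Original point: (2, -6)
Rule for 270 deg counterclockwise: (x, y) -> (y, -x)
Apply: (2, -6) -> (-6, -2)
(-6, -2)


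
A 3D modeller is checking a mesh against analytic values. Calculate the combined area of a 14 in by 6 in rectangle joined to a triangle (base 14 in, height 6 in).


Composite shape: rectangle + triangle
Rectangle area = 14 * 6 = 84
Triangle area = 0.5 * 14 * 6 = 42
Total = 84 + 42
Total = 126
126 in^2


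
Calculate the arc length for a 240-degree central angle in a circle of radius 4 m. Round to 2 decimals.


Shape: circular arc
Radius r = 4 m, Angle = 240 degrees
Formula: L = (angle/360) * 2 * pi * r
2 * pi * r = 8 * pi
L = (240/360) * 8 * pi
L = 5.333333 * pi
L = 16.76
16.76 m


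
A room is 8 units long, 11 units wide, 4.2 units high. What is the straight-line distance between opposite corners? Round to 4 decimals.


Shape: rectangular box (space diagonal)
l = 8 units, w = 11 units, h = 4.2 units
Visualize: the diagonal of the base, then a right triangle with that diagonal and the height.
Formula: d = sqrt(l^2 + w^2 + h^2)
l^2 + w^2 + h^2 = 64 + 121 + 17.64 = 202.64
d = sqrt(202.64)
d = 14.2352
14.2352 units


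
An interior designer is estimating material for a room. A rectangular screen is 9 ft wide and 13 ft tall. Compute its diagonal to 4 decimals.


Shape: rectangle (diagonal via Pythagoras)
Sides: 9 ft and 13 ft
Formula: d = sqrt(l^2 + w^2)
l^2 = 81, w^2 = 169
l^2 + w^2 = 250
d = sqrt(250)
d = 15.8114
15.8114 ft


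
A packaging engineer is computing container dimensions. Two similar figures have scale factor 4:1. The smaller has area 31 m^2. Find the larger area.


Linear scale factor k = 4
Original area = 31 m^2
Rule: under a linear scaling by k, areas scale by k^2.
k^2 = 4^2 = 16
New area = 31 * 16
New area = 496
496 m^2


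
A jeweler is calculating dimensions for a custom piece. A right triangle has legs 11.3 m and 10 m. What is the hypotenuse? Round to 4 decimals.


Shape: right triangle
Legs a = 11.3 m, b = 10 m
Formula: c = sqrt(a^2 + b^2)
a^2 = 127.69, b^2 = 100
a^2 + b^2 = 227.69
c = sqrt(227.69)
c = 15.0894
15.0894 m


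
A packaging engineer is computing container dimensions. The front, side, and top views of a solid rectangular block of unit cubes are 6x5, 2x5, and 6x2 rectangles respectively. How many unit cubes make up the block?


Orthographic views of a solid rectangular block:
Front view 6 x 5 -> length = 6, height = 5
Side view 2 x 5 -> width = 2, height = 5 (consistent)
Top view 6 x 2 -> confirms length = 6, width = 2
The block is 6 x 2 x 5.
Total unit cubes = 6 * 2 * 5 = 60
60 unit cubes


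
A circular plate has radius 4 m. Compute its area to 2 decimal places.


Shape: circle
Radius r = 4 m
Formula: A = pi * r^2
r^2 = 4^2 = 16
A = pi * 16
A = 50.27
50.27 m^2


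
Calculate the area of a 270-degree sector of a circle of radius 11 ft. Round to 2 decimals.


Shape: circular sector
Radius r = 11 ft, Angle = 270 degrees
Formula: A = (angle/360) * pi * r^2
r^2 = 121
Fraction of circle = 270/360
A = (270/360) * pi * 121
A = 90.75 * pi
A = 285.1
285.1 ft^2


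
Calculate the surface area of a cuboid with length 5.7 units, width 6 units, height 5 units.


Shape: rectangular prism
l = 5.7 units, w = 6 units, h = 5 units
Formula: SA = 2(lw + lh + wh)
lw = 34.2, lh = 28.5, wh = 30
lw + lh + wh = 92.7
SA = 2 * 92.7
SA = 185.4
185.4 units^2


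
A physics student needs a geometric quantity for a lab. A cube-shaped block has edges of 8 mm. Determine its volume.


Shape: cube
Side s = 8 mm
Formula: V = s^3
V = 8 * 8 * 8
V = 64 * 8
V = 512
512 mm^3


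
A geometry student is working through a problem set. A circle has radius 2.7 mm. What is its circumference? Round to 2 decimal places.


Shape: circle
Radius r = 2.7 mm
Formula: C = 2 * pi * r
C = 2 * pi * 2.7
C = 5.4 * pi
C = 16.96
16.96 mm


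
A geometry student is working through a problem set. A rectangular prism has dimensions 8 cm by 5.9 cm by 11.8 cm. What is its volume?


Shape: rectangular prism
l = 8 cm, w = 5.9 cm, h = 11.8 cm
Formula: V = l * w * h
V = 8 * 5.9 * 11.8
V = 47.2 * 11.8
V = 556.96
556.96 cm^3


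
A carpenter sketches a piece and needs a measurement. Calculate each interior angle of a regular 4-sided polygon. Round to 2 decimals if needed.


Shape: regular square (4 sides)
Formula: interior angle = (n - 2) * 180 / n
(n - 2) = 2
(n - 2) * 180 = 360
angle = 360 / 4
angle = 90
90 degrees


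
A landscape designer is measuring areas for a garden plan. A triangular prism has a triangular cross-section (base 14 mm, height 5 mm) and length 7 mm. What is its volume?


Shape: triangular prism
Triangle base = 14 mm, triangle height = 5 mm, prism length L = 7 mm
Formula: V = (1/2 * b * h_tri) * L
Cross-section area = 0.5 * 14 * 5 = 35
V = 35 * 7
V = 245
245 mm^3


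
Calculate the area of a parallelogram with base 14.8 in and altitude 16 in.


Shape: parallelogram
Base b = 14.8 in, Height h = 16 in
Formula: A = b * h
A = 14.8 * 16
A = 236.8
236.8 in^2


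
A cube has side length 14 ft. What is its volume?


Shape: cube
Side s = 14 ft
Formula: V = s^3
V = 14 * 14 * 14
V = 196 * 14
V = 2744
2744 ft^3


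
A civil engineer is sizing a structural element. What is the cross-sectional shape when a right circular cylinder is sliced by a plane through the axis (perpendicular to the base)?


Solid: right circular cylinder
Cutting plane: through the axis (perpendicular to the base)
Visualize the intersection of the plane with the solid's surface.
The boundary of the cut region is a rectangle.
rectangle


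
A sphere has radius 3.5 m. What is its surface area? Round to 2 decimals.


Shape: sphere
Radius r = 3.5 m
Formula: SA = 4 * pi * r^2
r^2 = 12.25
SA = 4 * pi * 12.25
SA = 49 * pi
SA = 153.94
153.94 m^2


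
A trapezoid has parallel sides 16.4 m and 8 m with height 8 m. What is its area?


Shape: trapezoid
Parallel sides a = 16.4 m, b = 8 m; Height h = 8 m
Formula: A = (a + b) * h / 2
a + b = 16.4 + 8 = 24.4
A = 24.4 * 8 / 2
A = 195.2 / 2
A = 97.6
97.6 m^2


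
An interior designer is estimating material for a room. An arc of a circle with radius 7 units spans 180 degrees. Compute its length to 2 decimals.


Shape: circular arc
Radius r = 7 units, Angle = 180 degrees
Formula: L = (angle/360) * 2 * pi * r
2 * pi * r = 14 * pi
L = (180/360) * 14 * pi
L = 7 * pi
L = 21.99
21.99 units


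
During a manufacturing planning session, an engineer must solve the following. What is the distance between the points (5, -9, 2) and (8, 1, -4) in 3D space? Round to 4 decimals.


3D distance between two points
P1 = (5, -9, 2), P2 = (8, 1, -4)
Formula: d = sqrt((x2-x1)^2 + (y2-y1)^2 + (z2-z1)^2)
dx = 8 - 5 = 3
dy = 1 - -9 = 10
dz = -4 - 2 = -6
dx^2 + dy^2 + dz^2 = 9 + 100 + 36 = 145
d = sqrt(145)
d = 12.0416
12.0416 units


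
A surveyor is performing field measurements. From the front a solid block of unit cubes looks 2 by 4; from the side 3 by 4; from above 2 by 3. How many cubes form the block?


Orthographic views of a solid rectangular block:
Front view 2 x 4 -> length = 2, height = 4
Side view 3 x 4 -> width = 3, height = 4 (consistent)
Top view 2 x 3 -> confirms length = 2, width = 3
The block is 2 x 3 x 4.
Total unit cubes = 2 * 3 * 4 = 24
24 unit cubes


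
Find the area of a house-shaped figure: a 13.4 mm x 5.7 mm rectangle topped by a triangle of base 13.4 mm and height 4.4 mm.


Composite shape: rectangle + triangle
Rectangle area = 13.4 * 5.7 = 76.38
Triangle area = 0.5 * 13.4 * 4.4 = 29.48
Total = 76.38 + 29.48
Total = 105.86
105.86 mm^2


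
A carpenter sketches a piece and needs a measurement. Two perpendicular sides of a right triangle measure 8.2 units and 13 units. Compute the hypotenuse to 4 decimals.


Shape: right triangle
Legs a = 8.2 units, b = 13 units
Formula: c = sqrt(a^2 + b^2)
a^2 = 67.24, b^2 = 169
a^2 + b^2 = 236.24
c = sqrt(236.24)
c = 15.3701
15.3701 units


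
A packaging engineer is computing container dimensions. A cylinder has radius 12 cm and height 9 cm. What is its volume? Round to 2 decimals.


Shape: cylinder
Radius r = 12 cm, Height h = 9 cm
Formula: V = pi * r^2 * h
r^2 = 144
V = pi * 144 * 9
V = 1296 * pi
V = 4071.5
4071.5 cm^3


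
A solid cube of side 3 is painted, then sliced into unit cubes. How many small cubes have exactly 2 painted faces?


Large cube: 3 x 3 x 3, cut into unit cubes.
n = 3, so n - 2 = 1
Cubes with 2 painted faces lie along the edges, excluding corners.
A cube has 12 edges; each contributes (n - 2) = 1 such cubes.
Count = 12 * 1 = 12
12 unit cubes


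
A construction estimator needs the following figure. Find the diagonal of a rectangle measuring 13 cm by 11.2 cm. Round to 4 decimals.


Shape: rectangle (diagonal via Pythagoras)
Sides: 13 cm and 11.2 cm
Formula: d = sqrt(l^2 + w^2)
l^2 = 169, w^2 = 125.44
l^2 + w^2 = 294.44
d = sqrt(294.44)
d = 17.1593
17.1593 cm


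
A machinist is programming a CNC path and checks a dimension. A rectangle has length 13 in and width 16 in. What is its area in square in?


Shape: rectangle
Length l = 13 in, Width w = 16 in
Formula: A = l * w
A = 13 * 16
A = 208
208 in^2


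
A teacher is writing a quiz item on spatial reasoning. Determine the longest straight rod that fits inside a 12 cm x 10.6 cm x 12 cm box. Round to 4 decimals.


Shape: rectangular box (space diagonal)
l = 12 cm, w = 10.6 cm, h = 12 cm
Visualize: the diagonal of the base, then a right triangle with that diagonal and the height.
Formula: d = sqrt(l^2 + w^2 + h^2)
l^2 + w^2 + h^2 = 144 + 112.36 + 144 = 400.36
d = sqrt(400.36)
d = 20.009
20.009 cm


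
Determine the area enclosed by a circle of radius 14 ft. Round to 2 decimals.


Shape: circle
Radius r = 14 ft
Formula: A = pi * r^2
r^2 = 14^2 = 196
A = pi * 196
A = 615.75
615.75 ft^2


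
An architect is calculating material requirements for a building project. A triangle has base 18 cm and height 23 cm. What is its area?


Shape: triangle
Base b = 18 cm, Height h = 23 cm
Formula: A = (1/2) * b * h
A = 0.5 * 18 * 23
A = 0.5 * 414
A = 207
207 cm^2


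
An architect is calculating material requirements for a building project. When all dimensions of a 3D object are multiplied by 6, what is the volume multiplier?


Linear scale factor k = 6
Rule: under a linear scaling by k, volumes scale by k^3.
k^3 = 6 * 6 * 6
k^3 = 36 * 6
k^3 = 216
Volume scales by a factor of 216.
216 (dimensionless)


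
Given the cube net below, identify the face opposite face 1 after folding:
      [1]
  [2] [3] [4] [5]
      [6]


Net: cross layout. Take square 3 as the base (bottom).
Fold the four squares in the horizontal row up around 3: 2 -> left, 4 -> right, 5 wraps to the top.
Fold 1 and 6 up from 3: 1 -> back, 6 -> front.
Opposite pairs are therefore: (1, 6), (2, 4), (3, 5).
Face 1 is opposite face 6.
face 6


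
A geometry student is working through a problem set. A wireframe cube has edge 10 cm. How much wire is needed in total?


Shape: cube
Side s = 10 cm
A cube has 12 edges, all equal.
Formula: total edge length = 12 * s
Total = 12 * 10
Total = 120
120 cm


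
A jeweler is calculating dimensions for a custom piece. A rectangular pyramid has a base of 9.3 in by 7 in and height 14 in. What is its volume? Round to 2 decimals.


Shape: rectangular pyramid
Base: 9.3 in x 7 in, Height h = 14 in
Formula: V = (1/3) * base_area * h
base_area = 9.3 * 7 = 65.1
base_area * h = 65.1 * 14 = 911.4
V = 911.4 / 3
V = 303.8
303.8 in^3


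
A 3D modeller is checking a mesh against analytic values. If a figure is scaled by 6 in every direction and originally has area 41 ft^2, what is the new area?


Linear scale factor k = 6
Original area = 41 ft^2
Rule: under a linear scaling by k, areas scale by k^2.
k^2 = 6^2 = 36
New area = 41 * 36
New area = 1476
1476 ft^2


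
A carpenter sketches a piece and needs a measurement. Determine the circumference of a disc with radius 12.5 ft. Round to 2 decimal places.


Shape: circle
Radius r = 12.5 ft
Formula: C = 2 * pi * r
C = 2 * pi * 12.5
C = 25 * pi
C = 78.54
78.54 ft


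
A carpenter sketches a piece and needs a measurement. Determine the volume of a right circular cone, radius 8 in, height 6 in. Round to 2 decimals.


Shape: cone
Radius r = 8 in, Height h = 6 in
Formula: V = (1/3) * pi * r^2 * h
r^2 = 64
pi * r^2 * h = pi * 64 * 6 = 384 * pi
V = 384 * pi / 3
V = 402.12
402.12 in^3


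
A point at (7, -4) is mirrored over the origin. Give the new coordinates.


Transformation: reflection
Original point: (7, -4)
Rule for reflection through the origin: (x, y) -> (-x, -y)
Apply: (7, -4) -> (-7, 4)
(-7, 4)


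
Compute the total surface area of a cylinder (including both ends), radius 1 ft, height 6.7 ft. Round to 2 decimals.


Shape: closed cylinder
Radius r = 1 ft, Height h = 6.7 ft
Formula: SA = 2*pi*r^2 + 2*pi*r*h = 2*pi*r*(r + h)
r + h = 7.7
2 * r * (r + h) = 2 * 1 * 7.7 = 15.4
SA = 15.4 * pi
SA = 48.38
48.38 ft^2


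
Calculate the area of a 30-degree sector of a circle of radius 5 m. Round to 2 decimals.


Shape: circular sector
Radius r = 5 m, Angle = 30 degrees
Formula: A = (angle/360) * pi * r^2
r^2 = 25
Fraction of circle = 30/360
A = (30/360) * pi * 25
A = 2.083333 * pi
A = 6.54
6.54 m^2


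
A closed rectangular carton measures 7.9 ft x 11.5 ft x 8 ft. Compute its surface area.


Shape: rectangular prism
l = 7.9 ft, w = 11.5 ft, h = 8 ft
Formula: SA = 2(lw + lh + wh)
lw = 90.85, lh = 63.2, wh = 92
lw + lh + wh = 246.05
SA = 2 * 246.05
SA = 492.1
492.1 ft^2


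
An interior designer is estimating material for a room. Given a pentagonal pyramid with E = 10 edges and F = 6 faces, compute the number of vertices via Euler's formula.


Polyhedron: pentagonal pyramid
Euler's formula for convex polyhedra: V - E + F = 2
Given: E = 10 edges and F = 6 faces
Solve for V:
V = 2 + E - F = 2 + 10 - 6 = 6
6 vertices


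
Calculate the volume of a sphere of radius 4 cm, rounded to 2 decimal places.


Shape: sphere
Radius r = 4 cm
Formula: V = (4/3) * pi * r^3
r^3 = 64
(4/3) * 64 = 85.333333
V = 85.333333 * pi
V = 268.08
268.08 cm^3


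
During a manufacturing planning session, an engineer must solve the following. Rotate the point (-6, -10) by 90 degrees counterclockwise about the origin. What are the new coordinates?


Transformation: rotation about the origin
Original point: (-6, -10)
Rule for 90 deg counterclockwise: (x, y) -> (-y, x)
Apply: (-6, -10) -> (10, -6)
(10, -6)


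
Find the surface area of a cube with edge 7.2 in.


Shape: cube
Side s = 7.2 in
A cube has 6 square faces.
Formula: SA = 6 * s^2
s^2 = 51.84
SA = 6 * 51.84
SA = 311.04
311.04 in^2


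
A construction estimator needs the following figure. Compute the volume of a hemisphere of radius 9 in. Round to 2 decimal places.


Shape: hemisphere (half of a sphere)
Radius r = 9 in
Formula: V = (1/2) * (4/3) * pi * r^3 = (2/3) * pi * r^3
r^3 = 729
(2/3) * 729 = 486
V = 486 * pi
V = 1526.81
1526.81 in^3


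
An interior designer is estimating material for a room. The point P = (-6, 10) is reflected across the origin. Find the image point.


Transformation: reflection
Original point: (-6, 10)
Rule for reflection through the origin: (x, y) -> (-x, -y)
Apply: (-6, 10) -> (6, -10)
(6, -10)


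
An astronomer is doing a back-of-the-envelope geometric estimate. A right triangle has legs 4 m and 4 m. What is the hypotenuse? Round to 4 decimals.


Shape: right triangle
Legs a = 4 m, b = 4 m
Formula: c = sqrt(a^2 + b^2)
a^2 = 16, b^2 = 16
a^2 + b^2 = 32
c = sqrt(32)
c = 5.6569
5.6569 m


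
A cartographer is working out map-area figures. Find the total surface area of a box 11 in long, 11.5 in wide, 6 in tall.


Shape: rectangular prism
l = 11 in, w = 11.5 in, h = 6 in
Formula: SA = 2(lw + lh + wh)
lw = 126.5, lh = 66, wh = 69
lw + lh + wh = 261.5
SA = 2 * 261.5
SA = 523
523 in^2


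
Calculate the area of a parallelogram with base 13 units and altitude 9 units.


Shape: parallelogram
Base b = 13 units, Height h = 9 units
Formula: A = b * h
A = 13 * 9
A = 117
117 units^2


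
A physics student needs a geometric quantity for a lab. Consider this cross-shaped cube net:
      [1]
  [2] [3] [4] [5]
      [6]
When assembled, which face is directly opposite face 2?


Net: cross layout. Take square 3 as the base (bottom).
Fold the four squares in the horizontal row up around 3: 2 -> left, 4 -> right, 5 wraps to the top.
Fold 1 and 6 up from 3: 1 -> back, 6 -> front.
Opposite pairs are therefore: (1, 6), (2, 4), (3, 5).
Face 2 is opposite face 4.
face 4


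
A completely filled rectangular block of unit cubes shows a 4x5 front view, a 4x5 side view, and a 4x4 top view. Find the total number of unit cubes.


Orthographic views of a solid rectangular block:
Front view 4 x 5 -> length = 4, height = 5
Side view 4 x 5 -> width = 4, height = 5 (consistent)
Top view 4 x 4 -> confirms length = 4, width = 4
The block is 4 x 4 x 5.
Total unit cubes = 4 * 4 * 5 = 80
80 unit cubes


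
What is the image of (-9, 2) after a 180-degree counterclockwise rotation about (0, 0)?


Transformation: rotation about the origin
Original point: (-9, 2)
Rule for 180 deg: (x, y) -> (-x, -y)
Apply: (-9, 2) -> (9, -2)
(9, -2)


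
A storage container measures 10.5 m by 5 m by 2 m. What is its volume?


Shape: rectangular prism
l = 10.5 m, w = 5 m, h = 2 m
Formula: V = l * w * h
V = 10.5 * 5 * 2
V = 52.5 * 2
V = 105
105 m^3


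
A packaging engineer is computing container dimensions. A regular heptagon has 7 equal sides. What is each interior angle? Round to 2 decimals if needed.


Shape: regular heptagon (7 sides)
Formula: interior angle = (n - 2) * 180 / n
(n - 2) = 5
(n - 2) * 180 = 900
angle = 900 / 7
angle = 128.57
128.57 degrees


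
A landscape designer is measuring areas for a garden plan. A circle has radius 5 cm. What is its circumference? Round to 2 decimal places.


Shape: circle
Radius r = 5 cm
Formula: C = 2 * pi * r
C = 2 * pi * 5
C = 10 * pi
C = 31.42
31.42 cm


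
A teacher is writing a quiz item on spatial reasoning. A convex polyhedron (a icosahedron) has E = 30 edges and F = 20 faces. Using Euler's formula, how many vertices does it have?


Polyhedron: icosahedron
Euler's formula for convex polyhedra: V - E + F = 2
Given: E = 30 edges and F = 20 faces
Solve for V:
V = 2 + E - F = 2 + 30 - 20 = 12
12 vertices


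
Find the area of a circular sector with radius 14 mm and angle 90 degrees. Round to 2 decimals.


Shape: circular sector
Radius r = 14 mm, Angle = 90 degrees
Formula: A = (angle/360) * pi * r^2
r^2 = 196
Fraction of circle = 90/360
A = (90/360) * pi * 196
A = 49 * pi
A = 153.94
153.94 mm^2


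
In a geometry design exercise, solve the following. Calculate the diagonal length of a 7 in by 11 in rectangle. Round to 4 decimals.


Shape: rectangle (diagonal via Pythagoras)
Sides: 7 in and 11 in
Formula: d = sqrt(l^2 + w^2)
l^2 = 49, w^2 = 121
l^2 + w^2 = 170
d = sqrt(170)
d = 13.0384
13.0384 in


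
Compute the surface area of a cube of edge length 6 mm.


Shape: cube
Side s = 6 mm
A cube has 6 square faces.
Formula: SA = 6 * s^2
s^2 = 36
SA = 6 * 36
SA = 216
216 mm^2


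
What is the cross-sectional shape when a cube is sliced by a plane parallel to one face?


Solid: cube
Cutting plane: parallel to one face
Visualize the intersection of the plane with the solid's surface.
The boundary of the cut region is a square.
square


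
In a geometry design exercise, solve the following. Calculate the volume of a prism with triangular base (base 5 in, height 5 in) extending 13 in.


Shape: triangular prism
Triangle base = 5 in, triangle height = 5 in, prism length L = 13 in
Formula: V = (1/2 * b * h_tri) * L
Cross-section area = 0.5 * 5 * 5 = 12.5
V = 12.5 * 13
V = 162.5
162.5 in^3


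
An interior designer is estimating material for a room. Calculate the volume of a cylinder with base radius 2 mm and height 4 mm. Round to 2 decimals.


Shape: cylinder
Radius r = 2 mm, Height h = 4 mm
Formula: V = pi * r^2 * h
r^2 = 4
V = pi * 4 * 4
V = 16 * pi
V = 50.27
50.27 mm^3


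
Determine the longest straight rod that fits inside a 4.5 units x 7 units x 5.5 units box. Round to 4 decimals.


Shape: rectangular box (space diagonal)
l = 4.5 units, w = 7 units, h = 5.5 units
Visualize: the diagonal of the base, then a right triangle with that diagonal and the height.
Formula: d = sqrt(l^2 + w^2 + h^2)
l^2 + w^2 + h^2 = 20.25 + 49 + 30.25 = 99.5
d = sqrt(99.5)
d = 9.975
9.975 units


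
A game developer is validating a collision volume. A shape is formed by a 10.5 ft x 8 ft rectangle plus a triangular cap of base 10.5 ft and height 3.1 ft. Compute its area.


Composite shape: rectangle + triangle
Rectangle area = 10.5 * 8 = 84
Triangle area = 0.5 * 10.5 * 3.1 = 16.275
Total = 84 + 16.275
Total = 100.275
100.275 ft^2


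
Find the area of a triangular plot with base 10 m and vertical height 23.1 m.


Shape: triangle
Base b = 10 m, Height h = 23.1 m
Formula: A = (1/2) * b * h
A = 0.5 * 10 * 23.1
A = 0.5 * 231
A = 115.5
115.5 m^2


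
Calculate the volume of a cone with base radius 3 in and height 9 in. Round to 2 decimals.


Shape: cone
Radius r = 3 in, Height h = 9 in
Formula: V = (1/3) * pi * r^2 * h
r^2 = 9
pi * r^2 * h = pi * 9 * 9 = 81 * pi
V = 81 * pi / 3
V = 84.82
84.82 in^3


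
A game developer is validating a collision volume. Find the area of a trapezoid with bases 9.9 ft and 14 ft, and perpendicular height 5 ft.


Shape: trapezoid
Parallel sides a = 9.9 ft, b = 14 ft; Height h = 5 ft
Formula: A = (a + b) * h / 2
a + b = 9.9 + 14 = 23.9
A = 23.9 * 5 / 2
A = 119.5 / 2
A = 59.75
59.75 ft^2


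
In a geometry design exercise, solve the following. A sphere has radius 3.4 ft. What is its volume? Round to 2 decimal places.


Shape: sphere
Radius r = 3.4 ft
Formula: V = (4/3) * pi * r^3
r^3 = 39.304
(4/3) * 39.304 = 52.405333
V = 52.405333 * pi
V = 164.64
164.64 ft^3


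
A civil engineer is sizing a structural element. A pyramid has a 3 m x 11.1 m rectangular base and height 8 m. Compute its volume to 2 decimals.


Shape: rectangular pyramid
Base: 3 m x 11.1 m, Height h = 8 m
Formula: V = (1/3) * base_area * h
base_area = 3 * 11.1 = 33.3
base_area * h = 33.3 * 8 = 266.4
V = 266.4 / 3
V = 88.8
88.8 m^3


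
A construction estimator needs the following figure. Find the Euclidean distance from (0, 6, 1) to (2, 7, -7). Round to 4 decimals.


3D distance between two points
P1 = (0, 6, 1), P2 = (2, 7, -7)
Formula: d = sqrt((x2-x1)^2 + (y2-y1)^2 + (z2-z1)^2)
dx = 2 - 0 = 2
dy = 7 - 6 = 1
dz = -7 - 1 = -8
dx^2 + dy^2 + dz^2 = 4 + 1 + 64 = 69
d = sqrt(69)
d = 8.3066
8.3066 units


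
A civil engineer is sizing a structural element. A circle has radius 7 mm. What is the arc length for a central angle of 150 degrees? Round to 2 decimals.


Shape: circular arc
Radius r = 7 mm, Angle = 150 degrees
Formula: L = (angle/360) * 2 * pi * r
2 * pi * r = 14 * pi
L = (150/360) * 14 * pi
L = 5.833333 * pi
L = 18.33
18.33 mm


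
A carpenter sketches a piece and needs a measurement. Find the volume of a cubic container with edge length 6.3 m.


Shape: cube
Side s = 6.3 m
Formula: V = s^3
V = 6.3 * 6.3 * 6.3
V = 39.69 * 6.3
V = 250.047
250.047 m^3


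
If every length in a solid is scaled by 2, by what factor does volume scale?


Linear scale factor k = 2
Rule: under a linear scaling by k, volumes scale by k^3.
k^3 = 2 * 2 * 2
k^3 = 4 * 2
k^3 = 8
Volume scales by a factor of 8.
8 (dimensionless)


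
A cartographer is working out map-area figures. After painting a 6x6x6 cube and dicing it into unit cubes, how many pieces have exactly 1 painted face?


Large cube: 6 x 6 x 6, cut into unit cubes.
n = 6, so n - 2 = 4
Cubes with 1 painted face lie in the interior of each face.
A cube has 6 faces; each contributes (n - 2)^2 = 16 such cubes.
Count = 6 * 16 = 96
96 unit cubes


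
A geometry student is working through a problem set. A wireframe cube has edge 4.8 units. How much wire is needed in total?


Shape: cube
Side s = 4.8 units
A cube has 12 edges, all equal.
Formula: total edge length = 12 * s
Total = 12 * 4.8
Total = 57.6
57.6 units


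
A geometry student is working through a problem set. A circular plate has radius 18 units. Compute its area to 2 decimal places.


Shape: circle
Radius r = 18 units
Formula: A = pi * r^2
r^2 = 18^2 = 324
A = pi * 324
A = 1017.88
1017.88 units^2


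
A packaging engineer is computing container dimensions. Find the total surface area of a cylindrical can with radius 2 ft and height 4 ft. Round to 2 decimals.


Shape: closed cylinder
Radius r = 2 ft, Height h = 4 ft
Formula: SA = 2*pi*r^2 + 2*pi*r*h = 2*pi*r*(r + h)
r + h = 6
2 * r * (r + h) = 2 * 2 * 6 = 24
SA = 24 * pi
SA = 75.4
75.4 ft^2


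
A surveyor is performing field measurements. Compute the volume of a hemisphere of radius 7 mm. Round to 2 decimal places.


Shape: hemisphere (half of a sphere)
Radius r = 7 mm
Formula: V = (1/2) * (4/3) * pi * r^3 = (2/3) * pi * r^3
r^3 = 343
(2/3) * 343 = 228.666667
V = 228.666667 * pi
V = 718.38
718.38 mm^3


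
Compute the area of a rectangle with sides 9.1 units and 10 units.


Shape: rectangle
Length l = 9.1 units, Width w = 10 units
Formula: A = l * w
A = 9.1 * 10
A = 91
91 units^2


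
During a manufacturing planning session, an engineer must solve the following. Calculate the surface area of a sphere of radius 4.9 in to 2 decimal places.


Shape: sphere
Radius r = 4.9 in
Formula: SA = 4 * pi * r^2
r^2 = 24.01
SA = 4 * pi * 24.01
SA = 96.04 * pi
SA = 301.72
301.72 in^2


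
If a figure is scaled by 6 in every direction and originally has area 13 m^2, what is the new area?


Linear scale factor k = 6
Original area = 13 m^2
Rule: under a linear scaling by k, areas scale by k^2.
k^2 = 6^2 = 36
New area = 13 * 36
New area = 468
468 m^2


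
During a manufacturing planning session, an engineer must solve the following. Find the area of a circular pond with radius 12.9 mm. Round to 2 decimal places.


Shape: circle
Radius r = 12.9 mm
Formula: A = pi * r^2
r^2 = 12.9^2 = 166.41
A = pi * 166.41
A = 522.79
522.79 mm^2


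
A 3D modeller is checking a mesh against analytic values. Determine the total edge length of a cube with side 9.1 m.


Shape: cube
Side s = 9.1 m
A cube has 12 edges, all equal.
Formula: total edge length = 12 * s
Total = 12 * 9.1
Total = 109.2
109.2 m


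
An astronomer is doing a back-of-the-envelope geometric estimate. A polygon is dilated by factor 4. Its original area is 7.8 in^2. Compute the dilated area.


Linear scale factor k = 4
Original area = 7.8 in^2
Rule: under a linear scaling by k, areas scale by k^2.
k^2 = 4^2 = 16
New area = 7.8 * 16
New area = 124.8
124.8 in^2


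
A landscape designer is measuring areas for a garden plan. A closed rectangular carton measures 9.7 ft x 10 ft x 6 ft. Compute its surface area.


Shape: rectangular prism
l = 9.7 ft, w = 10 ft, h = 6 ft
Formula: SA = 2(lw + lh + wh)
lw = 97, lh = 58.2, wh = 60
lw + lh + wh = 215.2
SA = 2 * 215.2
SA = 430.4
430.4 ft^2


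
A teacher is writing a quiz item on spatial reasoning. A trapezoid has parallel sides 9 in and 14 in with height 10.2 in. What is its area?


Shape: trapezoid
Parallel sides a = 9 in, b = 14 in; Height h = 10.2 in
Formula: A = (a + b) * h / 2
a + b = 9 + 14 = 23
A = 23 * 10.2 / 2
A = 234.6 / 2
A = 117.3
117.3 in^2


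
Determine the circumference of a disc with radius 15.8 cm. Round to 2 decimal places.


Shape: circle
Radius r = 15.8 cm
Formula: C = 2 * pi * r
C = 2 * pi * 15.8
C = 31.6 * pi
C = 99.27
99.27 cm


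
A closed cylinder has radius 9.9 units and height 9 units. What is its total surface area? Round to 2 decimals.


Shape: closed cylinder
Radius r = 9.9 units, Height h = 9 units
Formula: SA = 2*pi*r^2 + 2*pi*r*h = 2*pi*r*(r + h)
r + h = 18.9
2 * r * (r + h) = 2 * 9.9 * 18.9 = 374.22
SA = 374.22 * pi
SA = 1175.65
1175.65 units^2


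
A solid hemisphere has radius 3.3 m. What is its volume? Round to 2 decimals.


Shape: hemisphere (half of a sphere)
Radius r = 3.3 m
Formula: V = (1/2) * (4/3) * pi * r^3 = (2/3) * pi * r^3
r^3 = 35.937
(2/3) * 35.937 = 23.958
V = 23.958 * pi
V = 75.27
75.27 m^3


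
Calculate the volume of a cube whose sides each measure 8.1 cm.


Shape: cube
Side s = 8.1 cm
Formula: V = s^3
V = 8.1 * 8.1 * 8.1
V = 65.61 * 8.1
V = 531.441
531.441 cm^3


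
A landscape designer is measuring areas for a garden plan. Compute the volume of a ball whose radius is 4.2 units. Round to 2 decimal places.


Shape: sphere
Radius r = 4.2 units
Formula: V = (4/3) * pi * r^3
r^3 = 74.088
(4/3) * 74.088 = 98.784
V = 98.784 * pi
V = 310.34
310.34 units^3


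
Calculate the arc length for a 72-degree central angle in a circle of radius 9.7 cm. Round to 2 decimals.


Shape: circular arc
Radius r = 9.7 cm, Angle = 72 degrees
Formula: L = (angle/360) * 2 * pi * r
2 * pi * r = 19.4 * pi
L = (72/360) * 19.4 * pi
L = 3.88 * pi
L = 12.19
12.19 cm


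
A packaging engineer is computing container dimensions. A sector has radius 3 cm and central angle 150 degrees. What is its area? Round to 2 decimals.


Shape: circular sector
Radius r = 3 cm, Angle = 150 degrees
Formula: A = (angle/360) * pi * r^2
r^2 = 9
Fraction of circle = 150/360
A = (150/360) * pi * 9
A = 3.75 * pi
A = 11.78
11.78 cm^2


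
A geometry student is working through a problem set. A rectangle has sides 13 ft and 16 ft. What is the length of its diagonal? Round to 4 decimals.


Shape: rectangle (diagonal via Pythagoras)
Sides: 13 ft and 16 ft
Formula: d = sqrt(l^2 + w^2)
l^2 = 169, w^2 = 256
l^2 + w^2 = 425
d = sqrt(425)
d = 20.6155
20.6155 ft


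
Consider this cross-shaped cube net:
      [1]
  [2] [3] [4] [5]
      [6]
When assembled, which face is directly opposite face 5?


Net: cross layout. Take square 3 as the base (bottom).
Fold the four squares in the horizontal row up around 3: 2 -> left, 4 -> right, 5 wraps to the top.
Fold 1 and 6 up from 3: 1 -> back, 6 -> front.
Opposite pairs are therefore: (1, 6), (2, 4), (3, 5).
Face 5 is opposite face 3.
face 3


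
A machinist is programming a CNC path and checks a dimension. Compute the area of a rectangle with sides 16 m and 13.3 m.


Shape: rectangle
Length l = 16 m, Width w = 13.3 m
Formula: A = l * w
A = 16 * 13.3
A = 212.8
212.8 m^2


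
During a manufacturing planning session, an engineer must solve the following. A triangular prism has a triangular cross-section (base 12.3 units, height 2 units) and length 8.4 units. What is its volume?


Shape: triangular prism
Triangle base = 12.3 units, triangle height = 2 units, prism length L = 8.4 units
Formula: V = (1/2 * b * h_tri) * L
Cross-section area = 0.5 * 12.3 * 2 = 12.3
V = 12.3 * 8.4
V = 103.32
103.32 units^3


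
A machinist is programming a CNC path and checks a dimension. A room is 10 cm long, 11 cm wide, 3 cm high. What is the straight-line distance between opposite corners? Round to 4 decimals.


Shape: rectangular box (space diagonal)
l = 10 cm, w = 11 cm, h = 3 cm
Visualize: the diagonal of the base, then a right triangle with that diagonal and the height.
Formula: d = sqrt(l^2 + w^2 + h^2)
l^2 + w^2 + h^2 = 100 + 121 + 9 = 230
d = sqrt(230)
d = 15.1658
15.1658 cm


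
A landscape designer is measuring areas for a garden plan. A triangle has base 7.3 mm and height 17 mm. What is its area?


Shape: triangle
Base b = 7.3 mm, Height h = 17 mm
Formula: A = (1/2) * b * h
A = 0.5 * 7.3 * 17
A = 0.5 * 124.1
A = 62.05
62.05 mm^2


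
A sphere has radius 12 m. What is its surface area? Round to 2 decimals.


Shape: sphere
Radius r = 12 m
Formula: SA = 4 * pi * r^2
r^2 = 144
SA = 4 * pi * 144
SA = 576 * pi
SA = 1809.56
1809.56 m^2


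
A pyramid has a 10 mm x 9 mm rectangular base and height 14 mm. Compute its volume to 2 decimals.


Shape: rectangular pyramid
Base: 10 mm x 9 mm, Height h = 14 mm
Formula: V = (1/3) * base_area * h
base_area = 10 * 9 = 90
base_area * h = 90 * 14 = 1260
V = 1260 / 3
V = 420
420 mm^3


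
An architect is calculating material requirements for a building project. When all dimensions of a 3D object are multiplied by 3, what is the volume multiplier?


Linear scale factor k = 3
Rule: under a linear scaling by k, volumes scale by k^3.
k^3 = 3 * 3 * 3
k^3 = 9 * 3
k^3 = 27
Volume scales by a factor of 27.
27 (dimensionless)


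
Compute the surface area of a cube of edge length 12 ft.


Shape: cube
Side s = 12 ft
A cube has 6 square faces.
Formula: SA = 6 * s^2
s^2 = 144
SA = 6 * 144
SA = 864
864 ft^2
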